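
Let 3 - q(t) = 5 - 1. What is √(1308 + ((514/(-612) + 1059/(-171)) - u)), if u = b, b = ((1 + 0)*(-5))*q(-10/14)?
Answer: √4867450438/1938 ≈ 36.000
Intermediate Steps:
q(t) = -1 (q(t) = 3 - (5 - 1) = 3 - 1*4 = 3 - 4 = -1)
b = 5 (b = ((1 + 0)*(-5))*(-1) = (1*(-5))*(-1) = -5*(-1) = 5)
u = 5
√(1308 + ((514/(-612) + 1059/(-171)) - u)) = √(1308 + ((514/(-612) + 1059/(-171)) - 1*5)) = √(1308 + ((514*(-1/612) + 1059*(-1/171)) - 5)) = √(1308 + ((-257/306 - 353/57) - 5)) = √(1308 + (-40889/5814 - 5)) = √(1308 - 69959/5814) = √(7534753/5814) = √4867450438/1938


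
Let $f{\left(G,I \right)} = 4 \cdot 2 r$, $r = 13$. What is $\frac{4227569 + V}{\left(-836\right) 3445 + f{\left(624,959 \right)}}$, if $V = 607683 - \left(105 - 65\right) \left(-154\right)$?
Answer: $- \frac{403451}{239993} \approx -1.6811$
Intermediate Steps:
$V = 613843$ ($V = 607683 - 40 \left(-154\right) = 607683 - -6160 = 607683 + 6160 = 613843$)
$f{\left(G,I \right)} = 104$ ($f{\left(G,I \right)} = 4 \cdot 2 \cdot 13 = 8 \cdot 13 = 104$)
$\frac{4227569 + V}{\left(-836\right) 3445 + f{\left(624,959 \right)}} = \frac{4227569 + 613843}{\left(-836\right) 3445 + 104} = \frac{4841412}{-2880020 + 104} = \frac{4841412}{-2879916} = 4841412 \left(- \frac{1}{2879916}\right) = - \frac{403451}{239993}$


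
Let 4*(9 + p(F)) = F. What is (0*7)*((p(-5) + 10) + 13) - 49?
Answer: -49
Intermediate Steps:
p(F) = -9 + F/4
(0*7)*((p(-5) + 10) + 13) - 49 = (0*7)*(((-9 + (1/4)*(-5)) + 10) + 13) - 49 = 0*(((-9 - 5/4) + 10) + 13) - 49 = 0*((-41/4 + 10) + 13) - 49 = 0*(-1/4 + 13) - 49 = 0*(51/4) - 49 = 0 - 49 = -49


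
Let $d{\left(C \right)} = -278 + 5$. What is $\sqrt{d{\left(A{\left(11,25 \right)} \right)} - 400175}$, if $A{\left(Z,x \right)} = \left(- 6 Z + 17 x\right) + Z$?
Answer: $8 i \sqrt{6257} \approx 632.81 i$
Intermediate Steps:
$A{\left(Z,x \right)} = - 5 Z + 17 x$
$d{\left(C \right)} = -273$
$\sqrt{d{\left(A{\left(11,25 \right)} \right)} - 400175} = \sqrt{-273 - 400175} = \sqrt{-400448} = 8 i \sqrt{6257}$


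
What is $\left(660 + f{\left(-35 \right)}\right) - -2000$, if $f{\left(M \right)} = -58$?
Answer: $2602$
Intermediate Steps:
$\left(660 + f{\left(-35 \right)}\right) - -2000 = \left(660 - 58\right) - -2000 = 602 + 2000 = 2602$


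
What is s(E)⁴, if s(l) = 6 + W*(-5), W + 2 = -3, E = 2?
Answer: 923521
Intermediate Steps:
W = -5 (W = -2 - 3 = -5)
s(l) = 31 (s(l) = 6 - 5*(-5) = 6 + 25 = 31)
s(E)⁴ = 31⁴ = 923521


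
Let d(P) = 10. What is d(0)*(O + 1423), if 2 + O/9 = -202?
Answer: -4130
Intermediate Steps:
O = -1836 (O = -18 + 9*(-202) = -18 - 1818 = -1836)
d(0)*(O + 1423) = 10*(-1836 + 1423) = 10*(-413) = -4130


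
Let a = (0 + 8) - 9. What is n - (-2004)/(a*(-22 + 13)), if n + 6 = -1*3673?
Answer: -10369/3 ≈ -3456.3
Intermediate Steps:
a = -1 (a = 8 - 9 = -1)
n = -3679 (n = -6 - 1*3673 = -6 - 3673 = -3679)
n - (-2004)/(a*(-22 + 13)) = -3679 - (-2004)/((-(-22 + 13))) = -3679 - (-2004)/((-1*(-9))) = -3679 - (-2004)/9 = -3679 - 1*(-668/3) = -3679 + 668/3 = -10369/3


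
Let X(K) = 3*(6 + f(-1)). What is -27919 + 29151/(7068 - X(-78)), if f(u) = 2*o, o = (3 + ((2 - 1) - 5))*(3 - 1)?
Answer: -65711609/2354 ≈ -27915.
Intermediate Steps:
o = -2 (o = (3 + (1 - 5))*2 = (3 - 4)*2 = -1*2 = -2)
f(u) = -4 (f(u) = 2*(-2) = -4)
X(K) = 6 (X(K) = 3*(6 - 4) = 3*2 = 6)
-27919 + 29151/(7068 - X(-78)) = -27919 + 29151/(7068 - 1*6) = -27919 + 29151/(7068 - 6) = -27919 + 29151/7062 = -27919 + 29151*(1/7062) = -27919 + 9717/2354 = -65711609/2354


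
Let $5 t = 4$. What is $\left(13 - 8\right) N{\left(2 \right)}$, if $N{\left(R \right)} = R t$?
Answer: $8$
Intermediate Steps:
$t = \frac{4}{5}$ ($t = \frac{1}{5} \cdot 4 = \frac{4}{5} \approx 0.8$)
$N{\left(R \right)} = \frac{4 R}{5}$ ($N{\left(R \right)} = R \frac{4}{5} = \frac{4 R}{5}$)
$\left(13 - 8\right) N{\left(2 \right)} = \left(13 - 8\right) \frac{4}{5} \cdot 2 = 5 \cdot \frac{8}{5} = 8$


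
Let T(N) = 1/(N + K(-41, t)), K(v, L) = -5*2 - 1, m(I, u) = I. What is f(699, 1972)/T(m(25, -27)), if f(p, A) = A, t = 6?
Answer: 27608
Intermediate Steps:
K(v, L) = -11 (K(v, L) = -10 - 1 = -11)
T(N) = 1/(-11 + N) (T(N) = 1/(N - 11) = 1/(-11 + N))
f(699, 1972)/T(m(25, -27)) = 1972/(1/(-11 + 25)) = 1972/(1/14) = 1972*14 = 27608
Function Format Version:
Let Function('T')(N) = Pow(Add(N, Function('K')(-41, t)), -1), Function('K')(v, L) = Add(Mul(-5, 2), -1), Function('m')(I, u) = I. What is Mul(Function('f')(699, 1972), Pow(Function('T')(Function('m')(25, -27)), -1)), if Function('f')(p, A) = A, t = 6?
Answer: 27608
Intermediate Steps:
Function('K')(v, L) = -11 (Function('K')(v, L) = Add(-10, -1) = -11)
Function('T')(N) = Pow(Add(-11, N), -1) (Function('T')(N) = Pow(Add(N, -11), -1) = Pow(Add(-11, N), -1))
Mul(Function('f')(699, 1972), Pow(Function('T')(Function('m')(25, -27)), -1)) = Mul(1972, Pow(Pow(Add(-11, 25), -1), -1)) = Mul(1972, Pow(Pow(14, -1), -1)) = Mul(1972, Pow(Rational(1, 14), -1)) = Mul(1972, 14) = 27608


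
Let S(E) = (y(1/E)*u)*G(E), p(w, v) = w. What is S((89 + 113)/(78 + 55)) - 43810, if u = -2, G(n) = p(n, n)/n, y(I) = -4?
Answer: -43802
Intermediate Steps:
G(n) = 1 (G(n) = n/n = 1)
S(E) = 8 (S(E) = -4*(-2)*1 = 8*1 = 8)
S((89 + 113)/(78 + 55)) - 43810 = 8 - 43810 = -43802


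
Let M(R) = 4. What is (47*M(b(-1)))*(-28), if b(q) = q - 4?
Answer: -5264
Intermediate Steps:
b(q) = -4 + q
(47*M(b(-1)))*(-28) = (47*4)*(-28) = 188*(-28) = -5264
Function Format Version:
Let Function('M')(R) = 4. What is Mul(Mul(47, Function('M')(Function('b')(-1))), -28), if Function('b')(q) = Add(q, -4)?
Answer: -5264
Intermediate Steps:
Function('b')(q) = Add(-4, q)
Mul(Mul(47, Function('M')(Function('b')(-1))), -28) = Mul(Mul(47, 4), -28) = Mul(188, -28) = -5264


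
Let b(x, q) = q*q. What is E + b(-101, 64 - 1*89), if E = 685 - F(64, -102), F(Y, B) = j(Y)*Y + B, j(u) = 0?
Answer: 1412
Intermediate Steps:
b(x, q) = q²
F(Y, B) = B (F(Y, B) = 0*Y + B = 0 + B = B)
E = 787 (E = 685 - 1*(-102) = 685 + 102 = 787)
E + b(-101, 64 - 1*89) = 787 + (64 - 1*89)² = 787 + (64 - 89)² = 787 + (-25)² = 787 + 625 = 1412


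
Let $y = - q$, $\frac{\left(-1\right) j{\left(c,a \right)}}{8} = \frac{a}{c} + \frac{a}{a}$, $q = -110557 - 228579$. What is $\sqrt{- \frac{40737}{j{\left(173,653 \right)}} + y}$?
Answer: $\frac{\sqrt{928448032057}}{1652} \approx 583.27$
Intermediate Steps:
$q = -339136$ ($q = -110557 - 228579 = -339136$)
$j{\left(c,a \right)} = -8 - \frac{8 a}{c}$ ($j{\left(c,a \right)} = - 8 \left(\frac{a}{c} + \frac{a}{a}\right) = - 8 \left(\frac{a}{c} + 1\right) = - 8 \left(1 + \frac{a}{c}\right) = -8 - \frac{8 a}{c}$)
$y = 339136$ ($y = \left(-1\right) \left(-339136\right) = 339136$)
$\sqrt{- \frac{40737}{j{\left(173,653 \right)}} + y} = \sqrt{- \frac{40737}{-8 - \frac{5224}{173}} + 339136} = \sqrt{- \frac{40737}{- \frac{6608}{173}} + 339136} = \sqrt{\left(-40737\right) \left(- \frac{173}{6608}\right) + 339136} = \sqrt{\frac{7047501}{6608} + 339136} = \sqrt{\frac{2248058189}{6608}} = \frac{\sqrt{928448032057}}{1652}$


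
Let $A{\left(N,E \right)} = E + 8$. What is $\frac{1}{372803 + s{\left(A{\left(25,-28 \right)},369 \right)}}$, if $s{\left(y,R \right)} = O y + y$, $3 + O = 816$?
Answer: $\frac{1}{356523} \approx 2.8049 \cdot 10^{-6}$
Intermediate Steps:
$O = 813$ ($O = -3 + 816 = 813$)
$A{\left(N,E \right)} = 8 + E$
$s{\left(y,R \right)} = 814 y$ ($s{\left(y,R \right)} = 813 y + y = 814 y$)
$\frac{1}{372803 + s{\left(A{\left(25,-28 \right)},369 \right)}} = \frac{1}{372803 + 814 \left(8 - 28\right)} = \frac{1}{372803 + 814 \left(-20\right)} = \frac{1}{372803 - 16280} = \frac{1}{356523}$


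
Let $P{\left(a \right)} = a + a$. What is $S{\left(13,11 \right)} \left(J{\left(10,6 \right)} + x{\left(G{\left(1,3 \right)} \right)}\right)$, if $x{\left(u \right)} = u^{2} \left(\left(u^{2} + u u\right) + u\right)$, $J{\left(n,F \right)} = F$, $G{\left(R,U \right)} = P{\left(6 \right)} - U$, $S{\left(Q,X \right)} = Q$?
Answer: $180141$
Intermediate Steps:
$P{\left(a \right)} = 2 a$
$G{\left(R,U \right)} = 12 - U$ ($G{\left(R,U \right)} = 2 \cdot 6 - U = 12 - U$)
$x{\left(u \right)} = u^{2} \left(u + 2 u^{2}\right)$ ($x{\left(u \right)} = u^{2} \left(\left(u^{2} + u^{2}\right) + u\right) = u^{2} \left(2 u^{2} + u\right) = u^{2} \left(u + 2 u^{2}\right)$)
$S{\left(13,11 \right)} \left(J{\left(10,6 \right)} + x{\left(G{\left(1,3 \right)} \right)}\right) = 13 \left(6 + \left(12 - 3\right)^{3} \left(1 + 2 \left(12 - 3\right)\right)\right) = 13 \left(6 + 9^{3} \left(1 + 2 \cdot 9\right)\right) = 13 \left(6 + 729 \left(1 + 18\right)\right) = 13 \left(6 + 729 \cdot 19\right) = 13 \left(6 + 13851\right) = 13 \cdot 13857 = 180141$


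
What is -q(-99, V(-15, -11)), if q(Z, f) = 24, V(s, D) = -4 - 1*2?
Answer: -24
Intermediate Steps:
V(s, D) = -6 (V(s, D) = -4 - 2 = -6)
-q(-99, V(-15, -11)) = -1*24 = -24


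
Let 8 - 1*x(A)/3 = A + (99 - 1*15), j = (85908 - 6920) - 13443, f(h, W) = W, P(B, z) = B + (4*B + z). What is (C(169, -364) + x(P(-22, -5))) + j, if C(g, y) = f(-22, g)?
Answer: 65831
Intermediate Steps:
P(B, z) = z + 5*B (P(B, z) = B + (z + 4*B) = z + 5*B)
j = 65545 (j = 78988 - 13443 = 65545)
C(g, y) = g
x(A) = -228 - 3*A (x(A) = 24 - 3*(A + (99 - 1*15)) = 24 - 3*(A + (99 - 15)) = 24 - 3*(A + 84) = 24 - 3*(84 + A) = 24 + (-252 - 3*A) = -228 - 3*A)
(C(169, -364) + x(P(-22, -5))) + j = (169 + (-228 - 3*(-5 + 5*(-22)))) + 65545 = (169 + (-228 - 3*(-5 - 110))) + 65545 = (169 + (-228 - 3*(-115))) + 65545 = (169 + (-228 + 345)) + 65545 = (169 + 117) + 65545 = 286 + 65545 = 65831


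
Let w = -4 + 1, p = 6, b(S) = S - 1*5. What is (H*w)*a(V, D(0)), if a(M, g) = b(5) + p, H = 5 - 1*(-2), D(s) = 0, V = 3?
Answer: -126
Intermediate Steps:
b(S) = -5 + S (b(S) = S - 5 = -5 + S)
H = 7 (H = 5 + 2 = 7)
a(M, g) = 6 (a(M, g) = (-5 + 5) + 6 = 0 + 6 = 6)
w = -3
(H*w)*a(V, D(0)) = (7*(-3))*6 = -21*6 = -126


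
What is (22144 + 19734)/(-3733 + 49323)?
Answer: 20939/22795 ≈ 0.91858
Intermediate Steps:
(22144 + 19734)/(-3733 + 49323) = 41878/45590 = 41878*(1/45590) = 20939/22795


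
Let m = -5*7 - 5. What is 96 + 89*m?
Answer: -3464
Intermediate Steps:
m = -40 (m = -35 - 5 = -40)
96 + 89*m = 96 + 89*(-40) = 96 - 3560 = -3464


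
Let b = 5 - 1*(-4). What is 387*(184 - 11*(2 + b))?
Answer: 24381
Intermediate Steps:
b = 9 (b = 5 + 4 = 9)
387*(184 - 11*(2 + b)) = 387*(184 - 11*(2 + 9)) = 387*(184 - 11*11) = 387*(184 - 121) = 387*63 = 24381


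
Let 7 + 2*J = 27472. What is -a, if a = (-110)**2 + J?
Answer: -51665/2 ≈ -25833.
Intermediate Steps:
J = 27465/2 (J = -7/2 + (1/2)*27472 = -7/2 + 13736 = 27465/2 ≈ 13733.)
a = 51665/2 (a = (-110)**2 + 27465/2 = 12100 + 27465/2 = 51665/2 ≈ 25833.)
-a = -1*51665/2 = -51665/2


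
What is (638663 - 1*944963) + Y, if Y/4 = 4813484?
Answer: 18947636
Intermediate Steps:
Y = 19253936 (Y = 4*4813484 = 19253936)
(638663 - 1*944963) + Y = (638663 - 1*944963) + 19253936 = (638663 - 944963) + 19253936 = -306300 + 19253936 = 18947636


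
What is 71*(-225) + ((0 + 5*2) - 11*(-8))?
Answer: -15877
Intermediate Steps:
71*(-225) + ((0 + 5*2) - 11*(-8)) = -15975 + ((0 + 10) + 88) = -15975 + (10 + 88) = -15975 + 98 = -15877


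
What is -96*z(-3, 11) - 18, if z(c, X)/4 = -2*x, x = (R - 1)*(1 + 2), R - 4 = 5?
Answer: 18414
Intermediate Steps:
R = 9 (R = 4 + 5 = 9)
x = 24 (x = (9 - 1)*(1 + 2) = 8*3 = 24)
z(c, X) = -192 (z(c, X) = 4*(-2*24) = 4*(-48) = -192)
-96*z(-3, 11) - 18 = -96*(-192) - 18 = 18432 - 18 = 18414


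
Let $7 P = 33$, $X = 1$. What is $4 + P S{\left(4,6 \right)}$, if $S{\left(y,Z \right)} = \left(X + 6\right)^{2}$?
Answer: $235$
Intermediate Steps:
$P = \frac{33}{7}$ ($P = \frac{1}{7} \cdot 33 = \frac{33}{7} \approx 4.7143$)
$S{\left(y,Z \right)} = 49$ ($S{\left(y,Z \right)} = \left(1 + 6\right)^{2} = 7^{2} = 49$)
$4 + P S{\left(4,6 \right)} = 4 + \frac{33}{7} \cdot 49 = 4 + 231 = 235$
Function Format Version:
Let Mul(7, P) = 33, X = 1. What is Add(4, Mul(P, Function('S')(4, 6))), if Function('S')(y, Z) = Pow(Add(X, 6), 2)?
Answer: 235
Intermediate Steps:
P = Rational(33, 7) (P = Mul(Rational(1, 7), 33) = Rational(33, 7) ≈ 4.7143)
Function('S')(y, Z) = 49 (Function('S')(y, Z) = Pow(Add(1, 6), 2) = Pow(7, 2) = 49)
Add(4, Mul(P, Function('S')(4, 6))) = Add(4, Mul(Rational(33, 7), 49)) = Add(4, 231) = 235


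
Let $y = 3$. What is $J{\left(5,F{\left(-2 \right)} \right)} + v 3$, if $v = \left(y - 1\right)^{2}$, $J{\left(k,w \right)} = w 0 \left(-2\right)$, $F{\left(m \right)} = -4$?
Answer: $12$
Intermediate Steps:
$J{\left(k,w \right)} = 0$ ($J{\left(k,w \right)} = 0 \left(-2\right) = 0$)
$v = 4$ ($v = \left(3 - 1\right)^{2} = 2^{2} = 4$)
$J{\left(5,F{\left(-2 \right)} \right)} + v 3 = 0 + 4 \cdot 3 = 0 + 12 = 12$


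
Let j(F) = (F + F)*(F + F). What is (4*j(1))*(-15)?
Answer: -240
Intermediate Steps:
j(F) = 4*F² (j(F) = (2*F)*(2*F) = 4*F²)
(4*j(1))*(-15) = (4*(4*1²))*(-15) = (4*(4*1))*(-15) = (4*4)*(-15) = 16*(-15) = -240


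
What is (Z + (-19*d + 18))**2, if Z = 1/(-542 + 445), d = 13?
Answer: 493461796/9409 ≈ 52446.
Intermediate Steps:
Z = -1/97 (Z = 1/(-97) = -1/97 ≈ -0.010309)
(Z + (-19*d + 18))**2 = (-1/97 + (-19*13 + 18))**2 = (-1/97 + (-247 + 18))**2 = (-1/97 - 229)**2 = (-22214/97)**2 = 493461796/9409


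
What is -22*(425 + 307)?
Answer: -16104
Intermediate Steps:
-22*(425 + 307) = -22*732 = -16104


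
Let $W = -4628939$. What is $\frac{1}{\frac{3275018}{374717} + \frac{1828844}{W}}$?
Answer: $\frac{1245184591}{10390925778} \approx 0.11983$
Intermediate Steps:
$\frac{1}{\frac{3275018}{374717} + \frac{1828844}{W}} = \frac{1}{\frac{3275018}{374717} + \frac{1828844}{-4628939}} = \frac{1}{3275018 \cdot \frac{1}{374717} + 1828844 \left(- \frac{1}{4628939}\right)} = \frac{1}{\frac{3275018}{374717} - \frac{1828844}{4628939}} = \frac{1}{\frac{10390925778}{1245184591}} = \frac{1245184591}{10390925778}$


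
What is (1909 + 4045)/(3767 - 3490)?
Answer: 5954/277 ≈ 21.495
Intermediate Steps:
(1909 + 4045)/(3767 - 3490) = 5954/277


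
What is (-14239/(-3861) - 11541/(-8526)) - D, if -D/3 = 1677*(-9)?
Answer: -496789425893/10972962 ≈ -45274.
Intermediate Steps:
D = 45279 (D = -5031*(-9) = -3*(-15093) = 45279)
(-14239/(-3861) - 11541/(-8526)) - D = (-14239/(-3861) - 11541/(-8526)) - 1*45279 = (-14239*(-1/3861) - 11541*(-1/8526)) - 45279 = (14239/3861 + 3847/2842) - 45279 = 55320505/10972962 - 45279 = -496789425893/10972962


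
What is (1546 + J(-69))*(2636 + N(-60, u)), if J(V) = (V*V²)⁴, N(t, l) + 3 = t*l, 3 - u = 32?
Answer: 50929400752305182813889911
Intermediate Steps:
u = -29 (u = 3 - 1*32 = 3 - 32 = -29)
N(t, l) = -3 + l*t (N(t, l) = -3 + t*l = -3 + l*t)
J(V) = V¹² (J(V) = (V³)⁴ = V¹²)
(1546 + J(-69))*(2636 + N(-60, u)) = (1546 + (-69)¹²)*(2636 + (-3 - 29*(-60))) = (1546 + 11646329922777311412561)*(2636 + (-3 + 1740)) = 11646329922777311414107*(2636 + 1737) = 11646329922777311414107*4373 = 50929400752305182813889911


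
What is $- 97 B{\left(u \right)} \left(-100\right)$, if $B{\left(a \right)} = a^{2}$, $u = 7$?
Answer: $475300$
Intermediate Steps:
$- 97 B{\left(u \right)} \left(-100\right) = - 97 \cdot 7^{2} \left(-100\right) = \left(-97\right) 49 \left(-100\right) = \left(-4753\right) \left(-100\right) = 475300$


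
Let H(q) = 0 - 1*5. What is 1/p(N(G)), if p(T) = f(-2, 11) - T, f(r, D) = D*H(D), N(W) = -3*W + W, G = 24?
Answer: -⅐ ≈ -0.14286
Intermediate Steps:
H(q) = -5 (H(q) = 0 - 5 = -5)
N(W) = -2*W
f(r, D) = -5*D (f(r, D) = D*(-5) = -5*D)
p(T) = -55 - T (p(T) = -5*11 - T = -55 - T)
1/p(N(G)) = 1/(-55 - (-2)*24) = 1/(-55 - 1*(-48)) = 1/(-55 + 48) = 1/(-7) = -⅐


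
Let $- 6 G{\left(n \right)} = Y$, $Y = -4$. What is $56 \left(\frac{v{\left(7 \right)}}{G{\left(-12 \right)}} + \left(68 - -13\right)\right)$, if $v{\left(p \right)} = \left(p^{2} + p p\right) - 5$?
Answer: $12348$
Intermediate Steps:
$G{\left(n \right)} = \frac{2}{3}$ ($G{\left(n \right)} = \left(- \frac{1}{6}\right) \left(-4\right) = \frac{2}{3}$)
$v{\left(p \right)} = -5 + 2 p^{2}$ ($v{\left(p \right)} = \left(p^{2} + p^{2}\right) - 5 = 2 p^{2} - 5 = -5 + 2 p^{2}$)
$56 \left(\frac{v{\left(7 \right)}}{G{\left(-12 \right)}} + \left(68 - -13\right)\right) = 56 \left(\frac{-5 + 2 \cdot 7^{2}}{\frac{2}{3}} + \left(68 - -13\right)\right) = 56 \left(\left(-5 + 2 \cdot 49\right) \frac{3}{2} + \left(68 + 13\right)\right) = 56 \left(\left(-5 + 98\right) \frac{3}{2} + 81\right) = 56 \left(93 \cdot \frac{3}{2} + 81\right) = 56 \left(\frac{279}{2} + 81\right) = 56 \cdot \frac{441}{2} = 12348$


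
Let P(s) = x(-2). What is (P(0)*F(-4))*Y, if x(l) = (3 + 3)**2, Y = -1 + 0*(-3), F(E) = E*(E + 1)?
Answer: -432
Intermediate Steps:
F(E) = E*(1 + E)
Y = -1 (Y = -1 + 0 = -1)
x(l) = 36 (x(l) = 6**2 = 36)
P(s) = 36
(P(0)*F(-4))*Y = (36*(-4*(1 - 4)))*(-1) = (36*(-4*(-3)))*(-1) = (36*12)*(-1) = 432*(-1) = -432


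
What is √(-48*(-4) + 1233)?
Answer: 5*√57 ≈ 37.749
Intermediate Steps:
√(-48*(-4) + 1233) = √(-2*(-96) + 1233) = √(192 + 1233) = √1425 = 5*√57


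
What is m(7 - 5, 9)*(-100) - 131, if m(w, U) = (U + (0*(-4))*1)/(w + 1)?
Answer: -431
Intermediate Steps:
m(w, U) = U/(1 + w) (m(w, U) = (U + 0*1)/(1 + w) = (U + 0)/(1 + w) = U/(1 + w))
m(7 - 5, 9)*(-100) - 131 = (9/(1 + (7 - 5)))*(-100) - 131 = (9/(1 + 2))*(-100) - 131 = (9/3)*(-100) - 131 = (9*(1/3))*(-100) - 131 = 3*(-100) - 131 = -300 - 131 = -431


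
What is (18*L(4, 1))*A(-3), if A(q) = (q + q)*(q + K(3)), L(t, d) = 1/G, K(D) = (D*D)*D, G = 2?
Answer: -1296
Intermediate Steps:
K(D) = D³ (K(D) = D²*D = D³)
L(t, d) = ½ (L(t, d) = 1/2 = ½)
A(q) = 2*q*(27 + q) (A(q) = (q + q)*(q + 3³) = (2*q)*(q + 27) = (2*q)*(27 + q) = 2*q*(27 + q))
(18*L(4, 1))*A(-3) = (18*(½))*(2*(-3)*(27 - 3)) = 9*(2*(-3)*24) = 9*(-144) = -1296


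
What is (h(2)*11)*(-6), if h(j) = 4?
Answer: -264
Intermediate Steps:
(h(2)*11)*(-6) = (4*11)*(-6) = 44*(-6) = -264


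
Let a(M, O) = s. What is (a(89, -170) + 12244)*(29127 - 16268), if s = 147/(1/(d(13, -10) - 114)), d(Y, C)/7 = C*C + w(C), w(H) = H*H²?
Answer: -11966765426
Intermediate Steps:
w(H) = H³
d(Y, C) = 7*C² + 7*C³ (d(Y, C) = 7*(C*C + C³) = 7*(C² + C³) = 7*C² + 7*C³)
s = -942858 (s = 147/(1/(7*(-10)²*(1 - 10) - 114)) = 147/(1/(7*100*(-9) - 114)) = 147/(1/(-6300 - 114)) = 147/(1/(-6414)) = 147/(-1/6414) = 147*(-6414) = -942858)
a(M, O) = -942858
(a(89, -170) + 12244)*(29127 - 16268) = (-942858 + 12244)*(29127 - 16268) = -930614*12859 = -11966765426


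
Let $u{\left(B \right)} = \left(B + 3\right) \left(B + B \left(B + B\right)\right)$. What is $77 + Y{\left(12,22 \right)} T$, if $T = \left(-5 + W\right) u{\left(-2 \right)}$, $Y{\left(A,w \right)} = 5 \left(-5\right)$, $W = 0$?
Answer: $827$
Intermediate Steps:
$Y{\left(A,w \right)} = -25$
$u{\left(B \right)} = \left(3 + B\right) \left(B + 2 B^{2}\right)$ ($u{\left(B \right)} = \left(3 + B\right) \left(B + B 2 B\right) = \left(3 + B\right) \left(B + 2 B^{2}\right)$)
$T = -30$ ($T = \left(-5 + 0\right) \left(- 2 \left(3 + 2 \left(-2\right)^{2} + 7 \left(-2\right)\right)\right) = - 5 \left(- 2 \left(3 + 2 \cdot 4 - 14\right)\right) = - 5 \left(- 2 \left(3 + 8 - 14\right)\right) = - 5 \left(\left(-2\right) \left(-3\right)\right) = \left(-5\right) 6 = -30$)
$77 + Y{\left(12,22 \right)} T = 77 - -750 = 77 + 750 = 827$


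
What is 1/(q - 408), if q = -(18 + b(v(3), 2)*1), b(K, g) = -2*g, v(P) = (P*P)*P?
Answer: -1/422 ≈ -0.0023697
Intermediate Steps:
v(P) = P³ (v(P) = P²*P = P³)
q = -14 (q = -(18 - 2*2*1) = -(18 - 4*1) = -(18 - 4) = -1*14 = -14)
1/(q - 408) = 1/(-14 - 408) = 1/(-422) = -1/422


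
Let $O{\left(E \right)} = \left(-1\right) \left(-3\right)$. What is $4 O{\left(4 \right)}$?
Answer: $12$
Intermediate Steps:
$O{\left(E \right)} = 3$
$4 O{\left(4 \right)} = 4 \cdot 3 = 12$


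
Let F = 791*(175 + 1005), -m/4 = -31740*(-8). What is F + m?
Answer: -82300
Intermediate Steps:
m = -1015680 (m = -(-126960)*(-8) = -4*253920 = -1015680)
F = 933380 (F = 791*1180 = 933380)
F + m = 933380 - 1015680 = -82300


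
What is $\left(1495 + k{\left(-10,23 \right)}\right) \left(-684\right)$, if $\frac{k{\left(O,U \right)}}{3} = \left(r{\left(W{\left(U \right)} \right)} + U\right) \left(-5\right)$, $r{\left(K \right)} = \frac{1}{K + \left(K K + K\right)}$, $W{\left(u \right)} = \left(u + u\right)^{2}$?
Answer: $- \frac{293774647545}{373474} \approx -7.866 \cdot 10^{5}$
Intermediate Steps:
$W{\left(u \right)} = 4 u^{2}$ ($W{\left(u \right)} = \left(2 u\right)^{2} = 4 u^{2}$)
$r{\left(K \right)} = \frac{1}{K^{2} + 2 K}$ ($r{\left(K \right)} = \frac{1}{K + \left(K^{2} + K\right)} = \frac{1}{K + \left(K + K^{2}\right)} = \frac{1}{K^{2} + 2 K}$)
$k{\left(O,U \right)} = - 15 U - \frac{15}{4 U^{2} \left(2 + 4 U^{2}\right)}$ ($k{\left(O,U \right)} = 3 \left(\frac{1}{4 U^{2} \left(2 + 4 U^{2}\right)} + U\right) \left(-5\right) = 3 \left(U + \frac{1}{4 U^{2} \left(2 + 4 U^{2}\right)}\right) \left(-5\right) = 3 \left(- 5 U - \frac{5}{4 U^{2} \left(2 + 4 U^{2}\right)}\right) = - 15 U - \frac{15}{4 U^{2} \left(2 + 4 U^{2}\right)}$)
$\left(1495 + k{\left(-10,23 \right)}\right) \left(-684\right) = \left(1495 + \frac{-15 - 240 \cdot 23^{5} - 120 \cdot 23^{3}}{8 \cdot 23^{2} + 16 \cdot 23^{4}}\right) \left(-684\right) = \left(1495 + \frac{-15 - 1544722320 - 1460040}{8 \cdot 529 + 16 \cdot 279841}\right) \left(-684\right) = \left(1495 + \frac{-15 - 1544722320 - 1460040}{4232 + 4477456}\right) \left(-684\right) = \left(1495 + \frac{1}{4481688} \left(-1546182375\right)\right) \left(-684\right) = \left(1495 - \frac{515394125}{1493896}\right) \left(-684\right) = \frac{1717980395}{1493896} \left(-684\right) = - \frac{293774647545}{373474}$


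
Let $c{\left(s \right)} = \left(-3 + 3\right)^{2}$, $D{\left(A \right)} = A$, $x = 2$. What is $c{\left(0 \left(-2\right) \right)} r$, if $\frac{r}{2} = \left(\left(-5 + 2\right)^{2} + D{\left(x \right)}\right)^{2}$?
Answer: $0$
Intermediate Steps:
$c{\left(s \right)} = 0$ ($c{\left(s \right)} = 0^{2} = 0$)
$r = 242$ ($r = 2 \left(\left(-5 + 2\right)^{2} + 2\right)^{2} = 2 \left(\left(-3\right)^{2} + 2\right)^{2} = 2 \left(9 + 2\right)^{2} = 2 \cdot 11^{2} = 2 \cdot 121 = 242$)
$c{\left(0 \left(-2\right) \right)} r = 0 \cdot 242 = 0$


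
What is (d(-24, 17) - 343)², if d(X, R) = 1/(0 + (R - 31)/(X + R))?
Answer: 469225/4 ≈ 1.1731e+5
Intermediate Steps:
d(X, R) = (R + X)/(-31 + R) (d(X, R) = 1/(0 + (-31 + R)/(R + X)) = 1/((-31 + R)/(R + X)) = (R + X)/(-31 + R))
(d(-24, 17) - 343)² = ((17 - 24)/(-31 + 17) - 343)² = (-7/(-14) - 343)² = (-1/14*(-7) - 343)² = (½ - 343)² = (-685/2)² = 469225/4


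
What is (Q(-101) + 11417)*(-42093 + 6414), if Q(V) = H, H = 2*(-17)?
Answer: -406134057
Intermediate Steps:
H = -34
Q(V) = -34
(Q(-101) + 11417)*(-42093 + 6414) = (-34 + 11417)*(-42093 + 6414) = 11383*(-35679) = -406134057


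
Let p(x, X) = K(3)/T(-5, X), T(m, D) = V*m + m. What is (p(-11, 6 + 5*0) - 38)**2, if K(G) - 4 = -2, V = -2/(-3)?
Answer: 913936/625 ≈ 1462.3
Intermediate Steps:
V = 2/3 (V = -2*(-1/3) = 2/3 ≈ 0.66667)
T(m, D) = 5*m/3 (T(m, D) = 2*m/3 + m = 5*m/3)
K(G) = 2 (K(G) = 4 - 2 = 2)
p(x, X) = -6/25 (p(x, X) = 2/(((5/3)*(-5))) = 2/(-25/3) = 2*(-3/25) = -6/25)
(p(-11, 6 + 5*0) - 38)**2 = (-6/25 - 38)**2 = (-956/25)**2 = 913936/625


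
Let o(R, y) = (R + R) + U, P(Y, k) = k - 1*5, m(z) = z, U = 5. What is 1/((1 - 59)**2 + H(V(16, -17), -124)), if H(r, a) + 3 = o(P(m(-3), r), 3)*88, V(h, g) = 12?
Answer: 1/5033 ≈ 0.00019869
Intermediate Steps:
P(Y, k) = -5 + k (P(Y, k) = k - 5 = -5 + k)
o(R, y) = 5 + 2*R (o(R, y) = (R + R) + 5 = 2*R + 5 = 5 + 2*R)
H(r, a) = -443 + 176*r (H(r, a) = -3 + (5 + 2*(-5 + r))*88 = -3 + (5 + (-10 + 2*r))*88 = -3 + (-5 + 2*r)*88 = -3 + (-440 + 176*r) = -443 + 176*r)
1/((1 - 59)**2 + H(V(16, -17), -124)) = 1/((1 - 59)**2 + (-443 + 176*12)) = 1/((-58)**2 + (-443 + 2112)) = 1/(3364 + 1669) = 1/5033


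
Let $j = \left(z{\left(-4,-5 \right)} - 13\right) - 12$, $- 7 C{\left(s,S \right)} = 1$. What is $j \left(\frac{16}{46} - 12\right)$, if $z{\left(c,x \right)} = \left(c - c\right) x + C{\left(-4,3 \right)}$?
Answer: $\frac{47168}{161} \approx 292.97$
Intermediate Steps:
$C{\left(s,S \right)} = - \frac{1}{7}$ ($C{\left(s,S \right)} = \left(- \frac{1}{7}\right) 1 = - \frac{1}{7}$)
$z{\left(c,x \right)} = - \frac{1}{7}$ ($z{\left(c,x \right)} = \left(c - c\right) x - \frac{1}{7} = 0 x - \frac{1}{7} = 0 - \frac{1}{7} = - \frac{1}{7}$)
$j = - \frac{176}{7}$ ($j = \left(- \frac{1}{7} - 13\right) - 12 = - \frac{92}{7} - 12 = - \frac{176}{7} \approx -25.143$)
$j \left(\frac{16}{46} - 12\right) = - \frac{176 \left(\frac{16}{46} - 12\right)}{7} = - \frac{176 \left(16 \cdot \frac{1}{46} - 12\right)}{7} = - \frac{176 \left(\frac{8}{23} - 12\right)}{7} = \left(- \frac{176}{7}\right) \left(- \frac{268}{23}\right) = \frac{47168}{161}$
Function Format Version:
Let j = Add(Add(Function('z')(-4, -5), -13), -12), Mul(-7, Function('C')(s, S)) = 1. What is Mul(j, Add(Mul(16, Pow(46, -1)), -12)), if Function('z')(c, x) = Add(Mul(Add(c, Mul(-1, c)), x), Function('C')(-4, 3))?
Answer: Rational(47168, 161) ≈ 292.97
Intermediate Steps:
Function('C')(s, S) = Rational(-1, 7) (Function('C')(s, S) = Mul(Rational(-1, 7), 1) = Rational(-1, 7))
Function('z')(c, x) = Rational(-1, 7) (Function('z')(c, x) = Add(Mul(Add(c, Mul(-1, c)), x), Rational(-1, 7)) = Add(Mul(0, x), Rational(-1, 7)) = Add(0, Rational(-1, 7)) = Rational(-1, 7))
j = Rational(-176, 7) (j = Add(Add(Rational(-1, 7), -13), -12) = Add(Rational(-92, 7), -12) = Rational(-176, 7) ≈ -25.143)
Mul(j, Add(Mul(16, Pow(46, -1)), -12)) = Mul(Rational(-176, 7), Add(Mul(16, Pow(46, -1)), -12)) = Mul(Rational(-176, 7), Add(Mul(16, Rational(1, 46)), -12)) = Mul(Rational(-176, 7), Add(Rational(8, 23), -12)) = Mul(Rational(-176, 7), Rational(-268, 23)) = Rational(47168, 161)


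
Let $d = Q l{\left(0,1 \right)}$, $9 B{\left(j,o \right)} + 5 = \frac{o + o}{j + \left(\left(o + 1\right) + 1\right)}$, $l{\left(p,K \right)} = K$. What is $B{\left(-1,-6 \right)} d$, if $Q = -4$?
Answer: $\frac{52}{45} \approx 1.1556$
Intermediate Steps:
$B{\left(j,o \right)} = - \frac{5}{9} + \frac{2 o}{9 \left(2 + j + o\right)}$ ($B{\left(j,o \right)} = - \frac{5}{9} + \frac{\left(o + o\right) \frac{1}{j + \left(\left(o + 1\right) + 1\right)}}{9} = - \frac{5}{9} + \frac{2 o \frac{1}{j + \left(\left(1 + o\right) + 1\right)}}{9} = - \frac{5}{9} + \frac{2 o \frac{1}{j + \left(2 + o\right)}}{9} = - \frac{5}{9} + \frac{2 o \frac{1}{2 + j + o}}{9} = - \frac{5}{9} + \frac{2 o}{9 \left(2 + j + o\right)}$)
$d = -4$ ($d = \left(-4\right) 1 = -4$)
$B{\left(-1,-6 \right)} d = \frac{-10 - -5 - -18}{9 \left(2 - 1 - 6\right)} \left(-4\right) = \frac{-10 + 5 + 18}{9 \left(-5\right)} \left(-4\right) = \frac{1}{9} \left(- \frac{1}{5}\right) 13 \left(-4\right) = \left(- \frac{13}{45}\right) \left(-4\right) = \frac{52}{45}$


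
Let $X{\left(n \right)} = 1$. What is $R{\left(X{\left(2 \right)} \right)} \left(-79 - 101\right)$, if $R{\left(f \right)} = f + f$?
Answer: $-360$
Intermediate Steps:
$R{\left(f \right)} = 2 f$
$R{\left(X{\left(2 \right)} \right)} \left(-79 - 101\right) = 2 \cdot 1 \left(-79 - 101\right) = 2 \left(-180\right) = -360$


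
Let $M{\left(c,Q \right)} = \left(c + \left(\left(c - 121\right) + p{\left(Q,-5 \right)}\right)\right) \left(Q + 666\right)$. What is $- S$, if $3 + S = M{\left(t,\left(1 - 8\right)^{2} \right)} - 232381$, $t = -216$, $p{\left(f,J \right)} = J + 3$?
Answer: $629209$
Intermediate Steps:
$p{\left(f,J \right)} = 3 + J$
$M{\left(c,Q \right)} = \left(-123 + 2 c\right) \left(666 + Q\right)$ ($M{\left(c,Q \right)} = \left(c + \left(\left(c - 121\right) + \left(3 - 5\right)\right)\right) \left(Q + 666\right) = \left(c + \left(\left(-121 + c\right) - 2\right)\right) \left(666 + Q\right) = \left(c + \left(-123 + c\right)\right) \left(666 + Q\right) = \left(-123 + 2 c\right) \left(666 + Q\right)$)
$S = -629209$ ($S = -3 - \left(602011 + 123 \left(1 - 8\right)^{2} - 2 \left(1 - 8\right)^{2} \left(-216\right)\right) = -3 - \left(608038 - 2 \left(-7\right)^{2} \left(-216\right)\right) = -3 - 629206 = -629209$)
$- S = \left(-1\right) \left(-629209\right) = 629209$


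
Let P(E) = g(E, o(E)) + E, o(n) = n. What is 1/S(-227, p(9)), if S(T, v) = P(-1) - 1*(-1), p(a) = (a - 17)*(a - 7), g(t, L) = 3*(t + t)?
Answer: -⅙ ≈ -0.16667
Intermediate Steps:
g(t, L) = 6*t (g(t, L) = 3*(2*t) = 6*t)
P(E) = 7*E (P(E) = 6*E + E = 7*E)
p(a) = (-17 + a)*(-7 + a)
S(T, v) = -6 (S(T, v) = 7*(-1) - 1*(-1) = -7 + 1 = -6)
1/S(-227, p(9)) = 1/(-6) = -⅙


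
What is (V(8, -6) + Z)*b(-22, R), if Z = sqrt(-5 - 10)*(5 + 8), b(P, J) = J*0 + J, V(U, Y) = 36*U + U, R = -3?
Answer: -888 - 39*I*sqrt(15) ≈ -888.0 - 151.05*I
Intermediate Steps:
V(U, Y) = 37*U
b(P, J) = J (b(P, J) = 0 + J = J)
Z = 13*I*sqrt(15) (Z = sqrt(-15)*13 = (I*sqrt(15))*13 = 13*I*sqrt(15) ≈ 50.349*I)
(V(8, -6) + Z)*b(-22, R) = (37*8 + 13*I*sqrt(15))*(-3) = (296 + 13*I*sqrt(15))*(-3) = -888 - 39*I*sqrt(15)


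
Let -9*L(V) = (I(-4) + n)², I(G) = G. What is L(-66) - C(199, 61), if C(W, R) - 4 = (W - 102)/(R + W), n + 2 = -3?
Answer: -3477/260 ≈ -13.373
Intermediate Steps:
n = -5 (n = -2 - 3 = -5)
C(W, R) = 4 + (-102 + W)/(R + W) (C(W, R) = 4 + (W - 102)/(R + W) = 4 + (-102 + W)/(R + W))
L(V) = -9 (L(V) = -(-4 - 5)²/9 = -⅑*(-9)² = -⅑*81 = -9)
L(-66) - C(199, 61) = -9 - (-102 + 4*61 + 5*199)/(61 + 199) = -9 - (-102 + 244 + 995)/260 = -9 - 1137/260 = -3477/260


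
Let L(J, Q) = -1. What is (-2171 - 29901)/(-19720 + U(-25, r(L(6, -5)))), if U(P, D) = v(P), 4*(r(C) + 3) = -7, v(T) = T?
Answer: 32072/19745 ≈ 1.6243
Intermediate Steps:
r(C) = -19/4 (r(C) = -3 + (¼)*(-7) = -3 - 7/4 = -19/4)
U(P, D) = P
(-2171 - 29901)/(-19720 + U(-25, r(L(6, -5)))) = (-2171 - 29901)/(-19720 - 25) = -32072/(-19745) = -32072*(-1/19745) = 32072/19745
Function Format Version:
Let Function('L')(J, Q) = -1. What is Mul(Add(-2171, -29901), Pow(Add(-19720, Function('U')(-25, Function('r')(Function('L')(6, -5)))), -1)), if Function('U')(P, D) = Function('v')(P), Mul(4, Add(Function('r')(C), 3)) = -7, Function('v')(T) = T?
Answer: Rational(32072, 19745) ≈ 1.6243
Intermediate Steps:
Function('r')(C) = Rational(-19, 4) (Function('r')(C) = Add(-3, Mul(Rational(1, 4), -7)) = Add(-3, Rational(-7, 4)) = Rational(-19, 4))
Function('U')(P, D) = P
Mul(Add(-2171, -29901), Pow(Add(-19720, Function('U')(-25, Function('r')(Function('L')(6, -5)))), -1)) = Mul(Add(-2171, -29901), Pow(Add(-19720, -25), -1)) = Mul(-32072, Pow(-19745, -1)) = Mul(-32072, Rational(-1, 19745)) = Rational(32072, 19745)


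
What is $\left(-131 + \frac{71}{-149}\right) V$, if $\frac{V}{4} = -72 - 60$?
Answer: $\frac{10343520}{149} \approx 69420.0$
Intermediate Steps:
$V = -528$ ($V = 4 \left(-72 - 60\right) = 4 \left(-132\right) = -528$)
$\left(-131 + \frac{71}{-149}\right) V = \left(-131 + \frac{71}{-149}\right) \left(-528\right) = \left(-131 + 71 \left(- \frac{1}{149}\right)\right) \left(-528\right) = \left(-131 - \frac{71}{149}\right) \left(-528\right) = \left(- \frac{19590}{149}\right) \left(-528\right) = \frac{10343520}{149}$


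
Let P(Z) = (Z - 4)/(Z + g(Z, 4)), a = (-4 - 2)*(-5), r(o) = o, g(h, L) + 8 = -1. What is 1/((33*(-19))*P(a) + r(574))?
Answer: -7/1416 ≈ -0.0049435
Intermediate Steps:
g(h, L) = -9 (g(h, L) = -8 - 1 = -9)
a = 30 (a = -6*(-5) = 30)
P(Z) = (-4 + Z)/(-9 + Z) (P(Z) = (Z - 4)/(Z - 9) = (-4 + Z)/(-9 + Z))
1/((33*(-19))*P(a) + r(574)) = 1/((33*(-19))*((-4 + 30)/(-9 + 30)) + 574) = 1/(-627*26/21 + 574) = 1/(-5434/7 + 574) = 1/(-1416/7) = -7/1416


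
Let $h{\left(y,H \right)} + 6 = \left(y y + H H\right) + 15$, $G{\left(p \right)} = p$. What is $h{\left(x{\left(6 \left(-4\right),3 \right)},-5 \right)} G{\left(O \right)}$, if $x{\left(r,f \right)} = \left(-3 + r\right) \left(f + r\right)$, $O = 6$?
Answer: $1929138$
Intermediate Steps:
$h{\left(y,H \right)} = 9 + H^{2} + y^{2}$ ($h{\left(y,H \right)} = -6 + \left(\left(y y + H H\right) + 15\right) = -6 + \left(\left(y^{2} + H^{2}\right) + 15\right) = -6 + \left(\left(H^{2} + y^{2}\right) + 15\right) = -6 + \left(15 + H^{2} + y^{2}\right) = 9 + H^{2} + y^{2}$)
$h{\left(x{\left(6 \left(-4\right),3 \right)},-5 \right)} G{\left(O \right)} = \left(9 + \left(-5\right)^{2} + \left(\left(6 \left(-4\right)\right)^{2} - 9 - 3 \cdot 6 \left(-4\right) + 3 \cdot 6 \left(-4\right)\right)^{2}\right) 6 = \left(9 + 25 + \left(\left(-24\right)^{2} - 9 - -72 + 3 \left(-24\right)\right)^{2}\right) 6 = \left(9 + 25 + \left(576 - 9 + 72 - 72\right)^{2}\right) 6 = \left(9 + 25 + 567^{2}\right) 6 = \left(9 + 25 + 321489\right) 6 = 321523 \cdot 6 = 1929138$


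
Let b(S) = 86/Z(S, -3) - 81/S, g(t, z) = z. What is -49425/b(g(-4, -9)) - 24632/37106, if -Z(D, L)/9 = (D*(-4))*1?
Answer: -29713703038/5250499 ≈ -5659.2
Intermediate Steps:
Z(D, L) = 36*D (Z(D, L) = -9*D*(-4) = -9*(-4*D) = -(-36)*D = 36*D)
b(S) = -1415/(18*S) (b(S) = 86/((36*S)) - 81/S = 86*(1/(36*S)) - 81/S = 43/(18*S) - 81/S = -1415/(18*S))
-49425/b(g(-4, -9)) - 24632/37106 = -49425/((-1415/18/(-9))) - 24632/37106 = -49425/((-1415/18*(-1/9))) - 24632*1/37106 = -49425/1415/162 - 12316/18553 = -49425*162/1415 - 12316/18553 = -1601370/283 - 12316/18553 = -29713703038/5250499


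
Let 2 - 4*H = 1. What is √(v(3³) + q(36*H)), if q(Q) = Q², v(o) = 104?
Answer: √185 ≈ 13.601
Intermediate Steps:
H = ¼ (H = ½ - ¼*1 = ½ - ¼ = ¼ ≈ 0.25000)
√(v(3³) + q(36*H)) = √(104 + (36*(¼))²) = √(104 + 9²) = √(104 + 81) = √185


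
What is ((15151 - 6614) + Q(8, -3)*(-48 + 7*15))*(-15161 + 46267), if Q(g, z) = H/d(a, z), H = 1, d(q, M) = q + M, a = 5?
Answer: 266438443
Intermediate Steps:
d(q, M) = M + q
Q(g, z) = 1/(5 + z) (Q(g, z) = 1/(z + 5) = 1/(5 + z))
((15151 - 6614) + Q(8, -3)*(-48 + 7*15))*(-15161 + 46267) = ((15151 - 6614) + (-48 + 7*15)/(5 - 3))*(-15161 + 46267) = (8537 + (-48 + 105)/2)*31106 = (8537 + (½)*57)*31106 = (8537 + 57/2)*31106 = (17131/2)*31106 = 266438443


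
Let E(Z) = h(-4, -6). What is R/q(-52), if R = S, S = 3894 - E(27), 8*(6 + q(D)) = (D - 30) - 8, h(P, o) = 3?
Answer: -5188/23 ≈ -225.57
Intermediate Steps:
q(D) = -43/4 + D/8 (q(D) = -6 + ((D - 30) - 8)/8 = -6 + ((-30 + D) - 8)/8 = -6 + (-38 + D)/8 = -6 + (-19/4 + D/8) = -43/4 + D/8)
E(Z) = 3
S = 3891 (S = 3894 - 1*3 = 3894 - 3 = 3891)
R = 3891
R/q(-52) = 3891/(-43/4 + (1/8)*(-52)) = 3891/(-43/4 - 13/2) = 3891/(-69/4) = 3891*(-4/69) = -5188/23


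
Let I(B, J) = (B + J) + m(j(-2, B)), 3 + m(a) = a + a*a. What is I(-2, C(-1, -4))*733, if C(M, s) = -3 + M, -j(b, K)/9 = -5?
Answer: 1510713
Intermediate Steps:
j(b, K) = 45 (j(b, K) = -9*(-5) = 45)
m(a) = -3 + a + a² (m(a) = -3 + (a + a*a) = -3 + (a + a²) = -3 + a + a²)
I(B, J) = 2067 + B + J (I(B, J) = (B + J) + (-3 + 45 + 45²) = (B + J) + (-3 + 45 + 2025) = (B + J) + 2067 = 2067 + B + J)
I(-2, C(-1, -4))*733 = (2067 - 2 + (-3 - 1))*733 = (2067 - 2 - 4)*733 = 2061*733 = 1510713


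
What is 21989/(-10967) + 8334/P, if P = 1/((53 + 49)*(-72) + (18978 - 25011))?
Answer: -111149468245/997 ≈ -1.1148e+8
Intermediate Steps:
P = -1/13377 (P = 1/(102*(-72) - 6033) = 1/(-7344 - 6033) = 1/(-13377) = -1/13377 ≈ -7.4755e-5)
21989/(-10967) + 8334/P = 21989/(-10967) + 8334/(-1/13377) = 21989*(-1/10967) + 8334*(-13377) = -1999/997 - 111483918 = -111149468245/997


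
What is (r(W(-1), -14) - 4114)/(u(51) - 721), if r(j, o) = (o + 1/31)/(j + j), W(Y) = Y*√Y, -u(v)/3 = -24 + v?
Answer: 2057/401 + 433*I/49724 ≈ 5.1297 + 0.0087081*I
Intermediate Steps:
u(v) = 72 - 3*v (u(v) = -3*(-24 + v) = 72 - 3*v)
W(Y) = Y^(3/2)
r(j, o) = (1/31 + o)/(2*j) (r(j, o) = (o + 1/31)/((2*j)) = (1/31 + o)*(1/(2*j)) = (1/31 + o)/(2*j))
(r(W(-1), -14) - 4114)/(u(51) - 721) = ((1 + 31*(-14))/(62*((-1)^(3/2))) - 4114)/((72 - 3*51) - 721) = ((1 - 434)/(62*((-I))) - 4114)/((72 - 153) - 721) = ((1/62)*I*(-433) - 4114)/(-81 - 721) = (-433*I/62 - 4114)/(-802) = (-4114 - 433*I/62)*(-1/802) = 2057/401 + 433*I/49724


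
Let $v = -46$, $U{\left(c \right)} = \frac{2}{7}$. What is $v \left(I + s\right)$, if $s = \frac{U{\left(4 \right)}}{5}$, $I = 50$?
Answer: $- \frac{80592}{35} \approx -2302.6$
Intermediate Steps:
$U{\left(c \right)} = \frac{2}{7}$ ($U{\left(c \right)} = 2 \cdot \frac{1}{7} = \frac{2}{7}$)
$s = \frac{2}{35}$ ($s = \frac{2}{7 \cdot 5} = \frac{2}{7} \cdot \frac{1}{5} = \frac{2}{35} \approx 0.057143$)
$v \left(I + s\right) = - 46 \left(50 + \frac{2}{35}\right) = \left(-46\right) \frac{1752}{35} = - \frac{80592}{35}$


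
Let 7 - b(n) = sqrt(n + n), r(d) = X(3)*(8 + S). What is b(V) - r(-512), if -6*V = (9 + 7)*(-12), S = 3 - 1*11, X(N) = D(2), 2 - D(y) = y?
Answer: -1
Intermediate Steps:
D(y) = 2 - y
X(N) = 0 (X(N) = 2 - 1*2 = 2 - 2 = 0)
S = -8 (S = 3 - 11 = -8)
V = 32 (V = -(9 + 7)*(-12)/6 = -8*(-12)/3 = -1/6*(-192) = 32)
r(d) = 0 (r(d) = 0*(8 - 8) = 0*0 = 0)
b(n) = 7 - sqrt(2)*sqrt(n) (b(n) = 7 - sqrt(n + n) = 7 - sqrt(2*n) = 7 - sqrt(2)*sqrt(n))
b(V) - r(-512) = (7 - sqrt(2)*sqrt(32)) - 1*0 = (7 - sqrt(2)*4*sqrt(2)) + 0 = (7 - 8) + 0 = -1 + 0 = -1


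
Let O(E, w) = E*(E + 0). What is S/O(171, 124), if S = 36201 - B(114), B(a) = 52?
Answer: 36149/29241 ≈ 1.2362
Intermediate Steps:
O(E, w) = E² (O(E, w) = E*E = E²)
S = 36149 (S = 36201 - 1*52 = 36201 - 52 = 36149)
S/O(171, 124) = 36149/(171²) = 36149/29241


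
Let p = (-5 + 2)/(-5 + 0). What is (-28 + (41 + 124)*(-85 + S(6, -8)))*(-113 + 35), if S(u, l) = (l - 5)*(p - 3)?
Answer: 694590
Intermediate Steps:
p = ⅗ (p = -3/(-5) = -3*(-⅕) = ⅗ ≈ 0.60000)
S(u, l) = 12 - 12*l/5 (S(u, l) = (l - 5)*(⅗ - 3) = (-5 + l)*(-12/5) = 12 - 12*l/5)
(-28 + (41 + 124)*(-85 + S(6, -8)))*(-113 + 35) = (-28 + (41 + 124)*(-85 + (12 - 12/5*(-8))))*(-113 + 35) = (-28 + 165*(-85 + (12 + 96/5)))*(-78) = (-28 + 165*(-85 + 156/5))*(-78) = (-28 + 165*(-269/5))*(-78) = (-28 - 8877)*(-78) = -8905*(-78) = 694590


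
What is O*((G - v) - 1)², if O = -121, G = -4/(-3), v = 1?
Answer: -484/9 ≈ -53.778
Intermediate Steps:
G = 4/3 (G = -4*(-⅓) = 4/3 ≈ 1.3333)
O*((G - v) - 1)² = -121*((4/3 - 1*1) - 1)² = -121*((4/3 - 1) - 1)² = -121*(⅓ - 1)² = -121*(-⅔)² = -121*4/9 = -484/9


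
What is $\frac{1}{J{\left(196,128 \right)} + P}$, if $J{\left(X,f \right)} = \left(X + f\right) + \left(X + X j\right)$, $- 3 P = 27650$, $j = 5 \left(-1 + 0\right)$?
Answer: $- \frac{3}{29030} \approx -0.00010334$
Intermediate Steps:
$j = -5$ ($j = 5 \left(-1\right) = -5$)
$P = - \frac{27650}{3}$ ($P = \left(- \frac{1}{3}\right) 27650 = - \frac{27650}{3} \approx -9216.7$)
$J{\left(X,f \right)} = f - 3 X$ ($J{\left(X,f \right)} = \left(X + f\right) + \left(X + X \left(-5\right)\right) = \left(X + f\right) + \left(X - 5 X\right) = \left(X + f\right) - 4 X = f - 3 X$)
$\frac{1}{J{\left(196,128 \right)} + P} = \frac{1}{\left(128 - 588\right) - \frac{27650}{3}} = \frac{1}{-460 - \frac{27650}{3}} = \frac{1}{- \frac{29030}{3}} = - \frac{3}{29030}$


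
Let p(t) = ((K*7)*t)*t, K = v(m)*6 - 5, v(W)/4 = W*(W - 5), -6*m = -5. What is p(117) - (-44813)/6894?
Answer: -58353287497/6894 ≈ -8.4644e+6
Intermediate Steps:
m = 5/6 (m = -1/6*(-5) = 5/6 ≈ 0.83333)
v(W) = 4*W*(-5 + W) (v(W) = 4*(W*(W - 5)) = 4*(W*(-5 + W)) = 4*W*(-5 + W))
K = -265/3 (K = (4*(5/6)*(-5 + 5/6))*6 - 5 = (4*(5/6)*(-25/6))*6 - 5 = -125/9*6 - 5 = -250/3 - 5 = -265/3 ≈ -88.333)
p(t) = -1855*t**2/3 (p(t) = ((-265/3*7)*t)*t = (-1855*t/3)*t = -1855*t**2/3)
p(117) - (-44813)/6894 = -1855/3*117**2 - (-44813)/6894 = -1855/3*13689 - (-44813)/6894 = -8464365 - 1*(-44813/6894) = -8464365 + 44813/6894 = -58353287497/6894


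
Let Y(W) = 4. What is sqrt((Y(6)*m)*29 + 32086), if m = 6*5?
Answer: sqrt(35566) ≈ 188.59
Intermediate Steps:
m = 30
sqrt((Y(6)*m)*29 + 32086) = sqrt((4*30)*29 + 32086) = sqrt(120*29 + 32086) = sqrt(3480 + 32086) = sqrt(35566)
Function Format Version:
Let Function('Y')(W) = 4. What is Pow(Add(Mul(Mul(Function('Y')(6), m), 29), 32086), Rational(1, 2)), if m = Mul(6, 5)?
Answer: Pow(35566, Rational(1, 2)) ≈ 188.59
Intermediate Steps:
m = 30
Pow(Add(Mul(Mul(Function('Y')(6), m), 29), 32086), Rational(1, 2)) = Pow(Add(Mul(Mul(4, 30), 29), 32086), Rational(1, 2)) = Pow(Add(Mul(120, 29), 32086), Rational(1, 2)) = Pow(Add(3480, 32086), Rational(1, 2)) = Pow(35566, Rational(1, 2))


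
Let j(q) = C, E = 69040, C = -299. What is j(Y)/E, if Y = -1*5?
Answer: -299/69040 ≈ -0.0043308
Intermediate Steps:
Y = -5
j(q) = -299
j(Y)/E = -299/69040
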